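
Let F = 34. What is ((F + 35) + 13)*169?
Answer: 13858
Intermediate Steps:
((F + 35) + 13)*169 = ((34 + 35) + 13)*169 = (69 + 13)*169 = 82*169 = 13858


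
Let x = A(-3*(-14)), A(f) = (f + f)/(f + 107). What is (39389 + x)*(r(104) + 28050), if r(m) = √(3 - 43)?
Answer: 164626712250/149 + 11738090*I*√10/149 ≈ 1.1049e+9 + 2.4912e+5*I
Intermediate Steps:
r(m) = 2*I*√10 (r(m) = √(-40) = 2*I*√10)
A(f) = 2*f/(107 + f) (A(f) = (2*f)/(107 + f) = 2*f/(107 + f))
x = 84/149 (x = 2*(-3*(-14))/(107 - 3*(-14)) = 2*42/(107 + 42) = 2*42/149 = 2*42*(1/149) = 84/149 ≈ 0.56376)
(39389 + x)*(r(104) + 28050) = (39389 + 84/149)*(2*I*√10 + 28050) = 5869045*(28050 + 2*I*√10)/149 = 164626712250/149 + 11738090*I*√10/149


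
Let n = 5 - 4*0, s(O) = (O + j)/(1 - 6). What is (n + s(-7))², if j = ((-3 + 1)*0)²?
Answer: 1024/25 ≈ 40.960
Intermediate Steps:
j = 0 (j = (-2*0)² = 0² = 0)
s(O) = -O/5 (s(O) = (O + 0)/(1 - 6) = O/(-5) = O*(-⅕) = -O/5)
n = 5 (n = 5 + 0 = 5)
(n + s(-7))² = (5 - ⅕*(-7))² = (5 + 7/5)² = (32/5)² = 1024/25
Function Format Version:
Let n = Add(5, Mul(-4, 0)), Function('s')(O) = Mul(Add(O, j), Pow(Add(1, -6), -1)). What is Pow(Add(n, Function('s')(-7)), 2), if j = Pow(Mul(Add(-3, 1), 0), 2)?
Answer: Rational(1024, 25) ≈ 40.960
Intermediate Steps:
j = 0 (j = Pow(Mul(-2, 0), 2) = Pow(0, 2) = 0)
Function('s')(O) = Mul(Rational(-1, 5), O) (Function('s')(O) = Mul(Add(O, 0), Pow(Add(1, -6), -1)) = Mul(O, Pow(-5, -1)) = Mul(O, Rational(-1, 5)) = Mul(Rational(-1, 5), O))
n = 5 (n = Add(5, 0) = 5)
Pow(Add(n, Function('s')(-7)), 2) = Pow(Add(5, Mul(Rational(-1, 5), -7)), 2) = Pow(Add(5, Rational(7, 5)), 2) = Pow(Rational(32, 5), 2) = Rational(1024, 25)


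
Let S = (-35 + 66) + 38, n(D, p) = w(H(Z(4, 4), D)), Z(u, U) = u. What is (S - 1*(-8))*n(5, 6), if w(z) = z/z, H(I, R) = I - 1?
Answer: 77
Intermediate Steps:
H(I, R) = -1 + I
w(z) = 1
n(D, p) = 1
S = 69 (S = 31 + 38 = 69)
(S - 1*(-8))*n(5, 6) = (69 - 1*(-8))*1 = (69 + 8)*1 = 77*1 = 77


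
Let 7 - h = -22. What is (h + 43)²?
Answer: 5184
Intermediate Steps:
h = 29 (h = 7 - 1*(-22) = 7 + 22 = 29)
(h + 43)² = (29 + 43)² = 72² = 5184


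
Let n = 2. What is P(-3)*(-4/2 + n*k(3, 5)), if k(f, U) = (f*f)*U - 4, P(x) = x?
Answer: -240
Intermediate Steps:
k(f, U) = -4 + U*f**2 (k(f, U) = f**2*U - 4 = U*f**2 - 4 = -4 + U*f**2)
P(-3)*(-4/2 + n*k(3, 5)) = -3*(-4/2 + 2*(-4 + 5*3**2)) = -3*(-4*1/2 + 2*(-4 + 5*9)) = -3*(-2 + 2*(-4 + 45)) = -3*(-2 + 2*41) = -3*(-2 + 82) = -3*80 = -240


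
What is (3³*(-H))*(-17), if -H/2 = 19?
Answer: -17442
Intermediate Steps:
H = -38 (H = -2*19 = -38)
(3³*(-H))*(-17) = (3³*(-1*(-38)))*(-17) = (27*38)*(-17) = 1026*(-17) = -17442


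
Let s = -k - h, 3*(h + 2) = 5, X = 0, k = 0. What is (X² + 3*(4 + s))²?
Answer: 169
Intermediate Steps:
h = -⅓ (h = -2 + (⅓)*5 = -2 + 5/3 = -⅓ ≈ -0.33333)
s = ⅓ (s = -1*0 - 1*(-⅓) = 0 + ⅓ = ⅓ ≈ 0.33333)
(X² + 3*(4 + s))² = (0² + 3*(4 + ⅓))² = (0 + 3*(13/3))² = (0 + 13)² = 13² = 169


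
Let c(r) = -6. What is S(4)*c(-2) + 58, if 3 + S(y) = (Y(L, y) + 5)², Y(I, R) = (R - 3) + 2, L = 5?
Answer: -308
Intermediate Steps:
Y(I, R) = -1 + R (Y(I, R) = (-3 + R) + 2 = -1 + R)
S(y) = -3 + (4 + y)² (S(y) = -3 + ((-1 + y) + 5)² = -3 + (4 + y)²)
S(4)*c(-2) + 58 = (-3 + (4 + 4)²)*(-6) + 58 = (-3 + 8²)*(-6) + 58 = (-3 + 64)*(-6) + 58 = 61*(-6) + 58 = -366 + 58 = -308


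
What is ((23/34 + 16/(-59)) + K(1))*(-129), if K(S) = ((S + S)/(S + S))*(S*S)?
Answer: -363651/2006 ≈ -181.28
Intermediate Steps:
K(S) = S² (K(S) = ((2*S)/((2*S)))*S² = ((2*S)*(1/(2*S)))*S² = 1*S² = S²)
((23/34 + 16/(-59)) + K(1))*(-129) = ((23/34 + 16/(-59)) + 1²)*(-129) = ((23*(1/34) + 16*(-1/59)) + 1)*(-129) = ((23/34 - 16/59) + 1)*(-129) = (813/2006 + 1)*(-129) = (2819/2006)*(-129) = -363651/2006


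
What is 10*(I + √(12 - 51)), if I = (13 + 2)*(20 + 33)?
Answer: 7950 + 10*I*√39 ≈ 7950.0 + 62.45*I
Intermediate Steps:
I = 795 (I = 15*53 = 795)
10*(I + √(12 - 51)) = 10*(795 + √(12 - 51)) = 10*(795 + √(-39)) = 10*(795 + I*√39) = 7950 + 10*I*√39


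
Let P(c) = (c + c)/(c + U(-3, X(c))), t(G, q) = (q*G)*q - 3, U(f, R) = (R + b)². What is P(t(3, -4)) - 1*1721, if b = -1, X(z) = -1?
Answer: -84239/49 ≈ -1719.2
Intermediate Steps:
U(f, R) = (-1 + R)² (U(f, R) = (R - 1)² = (-1 + R)²)
t(G, q) = -3 + G*q² (t(G, q) = (G*q)*q - 3 = G*q² - 3 = -3 + G*q²)
P(c) = 2*c/(4 + c) (P(c) = (c + c)/(c + (-1 - 1)²) = (2*c)/(c + (-2)²) = (2*c)/(c + 4) = (2*c)/(4 + c) = 2*c/(4 + c))
P(t(3, -4)) - 1*1721 = 2*(-3 + 3*(-4)²)/(4 + (-3 + 3*(-4)²)) - 1*1721 = 2*(-3 + 3*16)/(4 + (-3 + 3*16)) - 1721 = 2*(-3 + 48)/(4 + (-3 + 48)) - 1721 = 2*45/(4 + 45) - 1721 = 2*45/49 - 1721 = 2*45*(1/49) - 1721 = 90/49 - 1721 = -84239/49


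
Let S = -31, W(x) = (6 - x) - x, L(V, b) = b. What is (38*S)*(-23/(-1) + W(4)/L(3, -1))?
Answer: -29450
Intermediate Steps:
W(x) = 6 - 2*x
(38*S)*(-23/(-1) + W(4)/L(3, -1)) = (38*(-31))*(-23/(-1) + (6 - 2*4)/(-1)) = -1178*(-23*(-1) + (6 - 8)*(-1)) = -1178*(23 - 2*(-1)) = -1178*(23 + 2) = -1178*25 = -29450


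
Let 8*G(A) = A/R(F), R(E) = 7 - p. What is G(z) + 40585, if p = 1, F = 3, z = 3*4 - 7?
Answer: 1948085/48 ≈ 40585.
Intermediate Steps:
z = 5 (z = 12 - 7 = 5)
R(E) = 6 (R(E) = 7 - 1*1 = 7 - 1 = 6)
G(A) = A/48 (G(A) = (A/6)/8 = A/48)
G(z) + 40585 = (1/48)*5 + 40585 = 5/48 + 40585 = 1948085/48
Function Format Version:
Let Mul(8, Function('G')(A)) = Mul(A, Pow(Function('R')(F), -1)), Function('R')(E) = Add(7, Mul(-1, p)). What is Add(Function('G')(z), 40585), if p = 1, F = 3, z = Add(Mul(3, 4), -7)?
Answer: Rational(1948085, 48) ≈ 40585.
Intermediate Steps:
z = 5 (z = Add(12, -7) = 5)
Function('R')(E) = 6 (Function('R')(E) = Add(7, Mul(-1, 1)) = Add(7, -1) = 6)
Function('G')(A) = Mul(Rational(1, 48), A) (Function('G')(A) = Mul(Rational(1, 8), Mul(A, Pow(6, -1))) = Mul(Rational(1, 8), Mul(A, Rational(1, 6))) = Mul(Rational(1, 8), Mul(Rational(1, 6), A)) = Mul(Rational(1, 48), A))
Add(Function('G')(z), 40585) = Add(Mul(Rational(1, 48), 5), 40585) = Add(Rational(5, 48), 40585) = Rational(1948085, 48)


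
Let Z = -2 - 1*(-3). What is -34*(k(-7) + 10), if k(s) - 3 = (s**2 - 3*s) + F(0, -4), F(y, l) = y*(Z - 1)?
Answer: -2822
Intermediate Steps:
Z = 1 (Z = -2 + 3 = 1)
F(y, l) = 0 (F(y, l) = y*(1 - 1) = y*0 = 0)
k(s) = 3 + s**2 - 3*s (k(s) = 3 + ((s**2 - 3*s) + 0) = 3 + (s**2 - 3*s) = 3 + s**2 - 3*s)
-34*(k(-7) + 10) = -34*((3 + (-7)**2 - 3*(-7)) + 10) = -34*((3 + 49 + 21) + 10) = -34*(73 + 10) = -34*83 = -2822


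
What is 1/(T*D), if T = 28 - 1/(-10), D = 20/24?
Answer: 12/281 ≈ 0.042705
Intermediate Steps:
D = 5/6 (D = 20*(1/24) = 5/6 ≈ 0.83333)
T = 281/10 (T = 28 - 1/10*(-1) = 28 + 1/10 = 281/10 ≈ 28.100)
1/(T*D) = 1/((281/10)*(5/6)) = 1/(281/12) = 12/281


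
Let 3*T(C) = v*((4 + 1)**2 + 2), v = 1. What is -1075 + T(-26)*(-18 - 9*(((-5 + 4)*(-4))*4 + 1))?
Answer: -2614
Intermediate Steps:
T(C) = 9 (T(C) = (1*((4 + 1)**2 + 2))/3 = (1*(5**2 + 2))/3 = (1*(25 + 2))/3 = (1*27)/3 = (1/3)*27 = 9)
-1075 + T(-26)*(-18 - 9*(((-5 + 4)*(-4))*4 + 1)) = -1075 + 9*(-18 - 9*(((-5 + 4)*(-4))*4 + 1)) = -1075 + 9*(-18 - 9*(-1*(-4)*4 + 1)) = -1075 + 9*(-18 - 9*(4*4 + 1)) = -1075 + 9*(-18 - 9*(16 + 1)) = -1075 + 9*(-18 - 9*17) = -1075 + 9*(-18 - 153) = -1075 + 9*(-171) = -1075 - 1539 = -2614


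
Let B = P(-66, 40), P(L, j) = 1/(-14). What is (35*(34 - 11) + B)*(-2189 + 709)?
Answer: -8339060/7 ≈ -1.1913e+6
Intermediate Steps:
P(L, j) = -1/14
B = -1/14 ≈ -0.071429
(35*(34 - 11) + B)*(-2189 + 709) = (35*(34 - 11) - 1/14)*(-2189 + 709) = (35*23 - 1/14)*(-1480) = (805 - 1/14)*(-1480) = (11269/14)*(-1480) = -8339060/7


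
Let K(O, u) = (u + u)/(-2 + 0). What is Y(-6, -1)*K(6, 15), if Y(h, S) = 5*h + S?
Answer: 465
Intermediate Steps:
Y(h, S) = S + 5*h
K(O, u) = -u (K(O, u) = (2*u)/(-2) = (2*u)*(-½) = -u)
Y(-6, -1)*K(6, 15) = (-1 + 5*(-6))*(-1*15) = (-1 - 30)*(-15) = -31*(-15) = 465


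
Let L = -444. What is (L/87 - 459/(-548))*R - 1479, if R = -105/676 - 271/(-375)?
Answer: -5968081995053/4028622000 ≈ -1481.4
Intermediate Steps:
R = 143821/253500 (R = -105*1/676 - 271*(-1/375) = -105/676 + 271/375 = 143821/253500 ≈ 0.56734)
(L/87 - 459/(-548))*R - 1479 = (-444/87 - 459/(-548))*(143821/253500) - 1479 = (-444*1/87 - 459*(-1/548))*(143821/253500) - 1479 = (-148/29 + 459/548)*(143821/253500) - 1479 = -67793/15892*143821/253500 - 1479 = -9750057053/4028622000 - 1479 = -5968081995053/4028622000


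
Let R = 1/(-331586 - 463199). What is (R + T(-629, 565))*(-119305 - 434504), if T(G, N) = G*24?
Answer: 6644641563791049/794785 ≈ 8.3603e+9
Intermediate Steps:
R = -1/794785 (R = 1/(-794785) = -1/794785 ≈ -1.2582e-6)
T(G, N) = 24*G
(R + T(-629, 565))*(-119305 - 434504) = (-1/794785 + 24*(-629))*(-119305 - 434504) = (-1/794785 - 15096)*(-553809) = -11998074361/794785*(-553809) = 6644641563791049/794785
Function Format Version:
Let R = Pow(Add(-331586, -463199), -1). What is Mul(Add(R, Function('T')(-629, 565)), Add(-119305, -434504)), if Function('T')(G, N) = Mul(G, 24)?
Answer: Rational(6644641563791049, 794785) ≈ 8.3603e+9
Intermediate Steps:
R = Rational(-1, 794785) (R = Pow(-794785, -1) = Rational(-1, 794785) ≈ -1.2582e-6)
Function('T')(G, N) = Mul(24, G)
Mul(Add(R, Function('T')(-629, 565)), Add(-119305, -434504)) = Mul(Add(Rational(-1, 794785), Mul(24, -629)), Add(-119305, -434504)) = Mul(Add(Rational(-1, 794785), -15096), -553809) = Mul(Rational(-11998074361, 794785), -553809) = Rational(6644641563791049, 794785)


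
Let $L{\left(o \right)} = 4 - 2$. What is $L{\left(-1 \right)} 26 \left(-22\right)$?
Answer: $-1144$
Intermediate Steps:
$L{\left(o \right)} = 2$ ($L{\left(o \right)} = 4 - 2 = 2$)
$L{\left(-1 \right)} 26 \left(-22\right) = 2 \cdot 26 \left(-22\right) = 52 \left(-22\right) = -1144$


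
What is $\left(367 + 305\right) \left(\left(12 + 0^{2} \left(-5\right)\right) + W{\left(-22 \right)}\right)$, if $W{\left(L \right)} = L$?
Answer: $-6720$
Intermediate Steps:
$\left(367 + 305\right) \left(\left(12 + 0^{2} \left(-5\right)\right) + W{\left(-22 \right)}\right) = \left(367 + 305\right) \left(\left(12 + 0^{2} \left(-5\right)\right) - 22\right) = 672 \left(\left(12 + 0 \left(-5\right)\right) - 22\right) = 672 \left(\left(12 + 0\right) - 22\right) = 672 \left(12 - 22\right) = 672 \left(-10\right) = -6720$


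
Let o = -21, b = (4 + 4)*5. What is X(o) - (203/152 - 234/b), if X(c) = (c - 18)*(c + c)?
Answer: 1248311/760 ≈ 1642.5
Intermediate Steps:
b = 40 (b = 8*5 = 40)
X(c) = 2*c*(-18 + c) (X(c) = (-18 + c)*(2*c) = 2*c*(-18 + c))
X(o) - (203/152 - 234/b) = 2*(-21)*(-18 - 21) - (203/152 - 234/40) = 2*(-21)*(-39) - (203*(1/152) - 234*1/40) = 1638 - (203/152 - 117/20) = 1638 - 1*(-3431/760) = 1638 + 3431/760 = 1248311/760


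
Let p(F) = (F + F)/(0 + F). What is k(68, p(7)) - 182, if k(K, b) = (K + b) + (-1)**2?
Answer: -111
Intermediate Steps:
p(F) = 2 (p(F) = (2*F)/F = 2)
k(K, b) = 1 + K + b (k(K, b) = (K + b) + 1 = 1 + K + b)
k(68, p(7)) - 182 = (1 + 68 + 2) - 182 = 71 - 182 = -111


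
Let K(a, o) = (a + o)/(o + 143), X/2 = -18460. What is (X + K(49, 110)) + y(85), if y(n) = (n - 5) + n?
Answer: -9298856/253 ≈ -36754.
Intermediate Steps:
X = -36920 (X = 2*(-18460) = -36920)
K(a, o) = (a + o)/(143 + o)
y(n) = -5 + 2*n (y(n) = (-5 + n) + n = -5 + 2*n)
(X + K(49, 110)) + y(85) = (-36920 + (49 + 110)/(143 + 110)) + (-5 + 2*85) = (-36920 + 159/253) + (-5 + 170) = (-36920 + (1/253)*159) + 165 = (-36920 + 159/253) + 165 = -9340601/253 + 165 = -9298856/253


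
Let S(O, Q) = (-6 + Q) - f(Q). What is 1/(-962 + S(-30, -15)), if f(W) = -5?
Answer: -1/978 ≈ -0.0010225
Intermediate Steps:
S(O, Q) = -1 + Q (S(O, Q) = (-6 + Q) - 1*(-5) = (-6 + Q) + 5 = -1 + Q)
1/(-962 + S(-30, -15)) = 1/(-962 + (-1 - 15)) = 1/(-962 - 16) = 1/(-978) = -1/978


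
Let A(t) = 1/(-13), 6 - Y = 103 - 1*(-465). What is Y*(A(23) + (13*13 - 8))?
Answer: -1175704/13 ≈ -90439.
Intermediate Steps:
Y = -562 (Y = 6 - (103 - 1*(-465)) = 6 - (103 + 465) = 6 - 1*568 = 6 - 568 = -562)
A(t) = -1/13
Y*(A(23) + (13*13 - 8)) = -562*(-1/13 + (13*13 - 8)) = -562*(-1/13 + (169 - 8)) = -562*(-1/13 + 161) = -562*2092/13 = -1175704/13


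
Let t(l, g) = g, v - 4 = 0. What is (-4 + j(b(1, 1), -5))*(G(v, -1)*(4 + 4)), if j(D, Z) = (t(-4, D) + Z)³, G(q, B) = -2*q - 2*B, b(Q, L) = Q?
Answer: 3264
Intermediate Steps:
v = 4 (v = 4 + 0 = 4)
G(q, B) = -2*B - 2*q
j(D, Z) = (D + Z)³
(-4 + j(b(1, 1), -5))*(G(v, -1)*(4 + 4)) = (-4 + (1 - 5)³)*((-2*(-1) - 2*4)*(4 + 4)) = (-4 + (-4)³)*((2 - 8)*8) = (-4 - 64)*(-6*8) = -68*(-48) = 3264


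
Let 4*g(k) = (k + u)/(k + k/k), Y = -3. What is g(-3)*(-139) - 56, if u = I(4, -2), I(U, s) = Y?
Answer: -641/4 ≈ -160.25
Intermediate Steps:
I(U, s) = -3
u = -3
g(k) = (-3 + k)/(4*(1 + k)) (g(k) = ((k - 3)/(k + k/k))/4 = ((-3 + k)/(k + 1))/4 = ((-3 + k)/(1 + k))/4 = (-3 + k)/(4*(1 + k)))
g(-3)*(-139) - 56 = ((-3 - 3)/(4*(1 - 3)))*(-139) - 56 = ((¼)*(-6)/(-2))*(-139) - 56 = ((¼)*(-½)*(-6))*(-139) - 56 = (¾)*(-139) - 56 = -417/4 - 56 = -641/4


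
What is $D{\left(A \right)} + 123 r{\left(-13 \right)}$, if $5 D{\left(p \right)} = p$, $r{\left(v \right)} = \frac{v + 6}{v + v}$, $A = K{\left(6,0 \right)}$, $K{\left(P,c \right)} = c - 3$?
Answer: $\frac{4227}{130} \approx 32.515$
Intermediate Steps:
$K{\left(P,c \right)} = -3 + c$
$A = -3$ ($A = -3 + 0 = -3$)
$r{\left(v \right)} = \frac{6 + v}{2 v}$
$D{\left(p \right)} = \frac{p}{5}$
$D{\left(A \right)} + 123 r{\left(-13 \right)} = \frac{1}{5} \left(-3\right) + 123 \frac{6 - 13}{2 \left(-13\right)} = - \frac{3}{5} + 123 \cdot \frac{1}{2} \left(- \frac{1}{13}\right) \left(-7\right) = - \frac{3}{5} + 123 \cdot \frac{7}{26} = - \frac{3}{5} + \frac{861}{26} = \frac{4227}{130}$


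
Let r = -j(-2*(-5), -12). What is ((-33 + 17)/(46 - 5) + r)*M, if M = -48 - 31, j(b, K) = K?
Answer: -37604/41 ≈ -917.17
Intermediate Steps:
M = -79
r = 12 (r = -1*(-12) = 12)
((-33 + 17)/(46 - 5) + r)*M = ((-33 + 17)/(46 - 5) + 12)*(-79) = (-16/41 + 12)*(-79) = (476/41)*(-79) = -37604/41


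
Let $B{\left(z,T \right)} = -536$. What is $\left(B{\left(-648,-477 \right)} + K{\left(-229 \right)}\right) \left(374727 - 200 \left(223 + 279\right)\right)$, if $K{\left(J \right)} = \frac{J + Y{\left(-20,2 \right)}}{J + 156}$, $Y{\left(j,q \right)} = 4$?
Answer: $- \frac{10672143281}{73} \approx -1.4619 \cdot 10^{8}$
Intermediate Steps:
$K{\left(J \right)} = \frac{4 + J}{156 + J}$ ($K{\left(J \right)} = \frac{J + 4}{J + 156} = \frac{4 + J}{156 + J}$)
$\left(B{\left(-648,-477 \right)} + K{\left(-229 \right)}\right) \left(374727 - 200 \left(223 + 279\right)\right) = \left(-536 + \frac{4 - 229}{156 - 229}\right) \left(374727 - 200 \left(223 + 279\right)\right) = \left(-536 + \frac{1}{-73} \left(-225\right)\right) \left(374727 - 100400\right) = \left(-536 - - \frac{225}{73}\right) \left(374727 - 100400\right) = \left(-536 + \frac{225}{73}\right) 274327 = \left(- \frac{38903}{73}\right) 274327 = - \frac{10672143281}{73}$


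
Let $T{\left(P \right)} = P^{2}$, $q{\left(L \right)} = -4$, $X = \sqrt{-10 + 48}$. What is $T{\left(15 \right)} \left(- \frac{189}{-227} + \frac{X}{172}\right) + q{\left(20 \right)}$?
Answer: $\frac{41617}{227} + \frac{225 \sqrt{38}}{172} \approx 191.4$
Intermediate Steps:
$X = \sqrt{38} \approx 6.1644$
$T{\left(15 \right)} \left(- \frac{189}{-227} + \frac{X}{172}\right) + q{\left(20 \right)} = 15^{2} \left(- \frac{189}{-227} + \frac{\sqrt{38}}{172}\right) - 4 = 225 \left(\left(-189\right) \left(- \frac{1}{227}\right) + \sqrt{38} \cdot \frac{1}{172}\right) - 4 = 225 \left(\frac{189}{227} + \frac{\sqrt{38}}{172}\right) - 4 = \left(\frac{42525}{227} + \frac{225 \sqrt{38}}{172}\right) - 4 = \frac{41617}{227} + \frac{225 \sqrt{38}}{172}$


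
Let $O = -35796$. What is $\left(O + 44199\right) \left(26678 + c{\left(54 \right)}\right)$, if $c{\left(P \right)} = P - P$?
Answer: $224175234$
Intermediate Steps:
$c{\left(P \right)} = 0$
$\left(O + 44199\right) \left(26678 + c{\left(54 \right)}\right) = \left(-35796 + 44199\right) \left(26678 + 0\right) = 8403 \cdot 26678 = 224175234$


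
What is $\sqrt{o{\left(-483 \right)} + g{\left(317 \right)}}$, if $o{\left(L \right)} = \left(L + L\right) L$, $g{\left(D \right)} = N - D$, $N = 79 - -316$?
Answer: $4 \sqrt{29166} \approx 683.12$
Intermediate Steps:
$N = 395$ ($N = 79 + 316 = 395$)
$g{\left(D \right)} = 395 - D$
$o{\left(L \right)} = 2 L^{2}$ ($o{\left(L \right)} = 2 L L = 2 L^{2}$)
$\sqrt{o{\left(-483 \right)} + g{\left(317 \right)}} = \sqrt{2 \left(-483\right)^{2} + \left(395 - 317\right)} = \sqrt{2 \cdot 233289 + \left(395 - 317\right)} = \sqrt{466578 + 78} = \sqrt{466656} = 4 \sqrt{29166}$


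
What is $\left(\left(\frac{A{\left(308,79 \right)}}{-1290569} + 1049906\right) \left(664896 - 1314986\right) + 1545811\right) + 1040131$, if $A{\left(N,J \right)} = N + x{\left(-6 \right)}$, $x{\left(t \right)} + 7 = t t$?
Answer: $- \frac{125836157004389276}{184367} \approx -6.8253 \cdot 10^{11}$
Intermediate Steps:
$x{\left(t \right)} = -7 + t^{2}$ ($x{\left(t \right)} = -7 + t t = -7 + t^{2}$)
$A{\left(N,J \right)} = 29 + N$ ($A{\left(N,J \right)} = N - \left(7 - \left(-6\right)^{2}\right) = N + \left(-7 + 36\right) = N + 29 = 29 + N$)
$\left(\left(\frac{A{\left(308,79 \right)}}{-1290569} + 1049906\right) \left(664896 - 1314986\right) + 1545811\right) + 1040131 = \left(\left(\frac{29 + 308}{-1290569} + 1049906\right) \left(664896 - 1314986\right) + 1545811\right) + 1040131 = \left(\left(337 \left(- \frac{1}{1290569}\right) + 1049906\right) \left(-650090\right) + 1545811\right) + 1040131 = \left(\left(- \frac{337}{1290569} + 1049906\right) \left(-650090\right) + 1545811\right) + 1040131 = \left(\frac{1354976136177}{1290569} \left(-650090\right) + 1545811\right) + 1040131 = \left(- \frac{125836633766757990}{184367} + 1545811\right) + 1040131 = - \frac{125836348770221353}{184367} + 1040131 = - \frac{125836157004389276}{184367}$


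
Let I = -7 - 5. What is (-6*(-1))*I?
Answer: -72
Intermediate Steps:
I = -12
(-6*(-1))*I = -6*(-1)*(-12) = 6*(-12) = -72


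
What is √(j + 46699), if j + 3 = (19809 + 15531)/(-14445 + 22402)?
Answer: 2*√739196173321/7957 ≈ 216.10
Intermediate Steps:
j = 11469/7957 (j = -3 + (19809 + 15531)/(-14445 + 22402) = -3 + 35340/7957 = 11469/7957 ≈ 1.4414)
√(j + 46699) = √(11469/7957 + 46699) = √(371595412/7957) = 2*√739196173321/7957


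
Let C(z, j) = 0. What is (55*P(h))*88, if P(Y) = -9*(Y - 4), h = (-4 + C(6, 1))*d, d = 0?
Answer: 174240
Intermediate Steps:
h = 0 (h = (-4 + 0)*0 = -4*0 = 0)
P(Y) = 36 - 9*Y (P(Y) = -9*(-4 + Y) = 36 - 9*Y)
(55*P(h))*88 = (55*(36 - 9*0))*88 = (55*(36 + 0))*88 = (55*36)*88 = 1980*88 = 174240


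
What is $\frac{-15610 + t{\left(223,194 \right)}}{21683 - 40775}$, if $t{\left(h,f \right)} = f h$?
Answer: $- \frac{6913}{4773} \approx -1.4484$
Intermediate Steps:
$\frac{-15610 + t{\left(223,194 \right)}}{21683 - 40775} = \frac{-15610 + 194 \cdot 223}{21683 - 40775} = \frac{-15610 + 43262}{-19092} = 27652 \left(- \frac{1}{19092}\right) = - \frac{6913}{4773}$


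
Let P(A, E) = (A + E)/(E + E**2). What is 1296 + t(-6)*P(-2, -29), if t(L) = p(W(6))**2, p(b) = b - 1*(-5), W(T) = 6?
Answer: 1048601/812 ≈ 1291.4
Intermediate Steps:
p(b) = 5 + b (p(b) = b + 5 = 5 + b)
P(A, E) = (A + E)/(E + E**2)
t(L) = 121 (t(L) = (5 + 6)**2 = 11**2 = 121)
1296 + t(-6)*P(-2, -29) = 1296 + 121*((-2 - 29)/((-29)*(1 - 29))) = 1296 + 121*(-1/29*(-31)/(-28)) = 1296 + 121*(-1/29*(-1/28)*(-31)) = 1296 + 121*(-31/812) = 1296 - 3751/812 = 1048601/812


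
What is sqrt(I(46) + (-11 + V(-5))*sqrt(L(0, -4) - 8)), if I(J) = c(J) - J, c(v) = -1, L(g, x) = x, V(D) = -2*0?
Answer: sqrt(-47 - 22*I*sqrt(3)) ≈ 2.5987 - 7.3316*I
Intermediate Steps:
V(D) = 0
I(J) = -1 - J
sqrt(I(46) + (-11 + V(-5))*sqrt(L(0, -4) - 8)) = sqrt((-1 - 1*46) + (-11 + 0)*sqrt(-4 - 8)) = sqrt((-1 - 46) - 22*I*sqrt(3)) = sqrt(-47 - 22*I*sqrt(3))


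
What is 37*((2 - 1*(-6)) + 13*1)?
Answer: 777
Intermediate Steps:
37*((2 - 1*(-6)) + 13*1) = 37*((2 + 6) + 13) = 37*(8 + 13) = 37*21 = 777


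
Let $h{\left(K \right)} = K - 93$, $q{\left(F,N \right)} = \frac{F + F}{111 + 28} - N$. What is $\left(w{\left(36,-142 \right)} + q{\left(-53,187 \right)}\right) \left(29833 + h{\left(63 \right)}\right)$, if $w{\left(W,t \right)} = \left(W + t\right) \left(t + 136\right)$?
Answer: $\frac{1856875915}{139} \approx 1.3359 \cdot 10^{7}$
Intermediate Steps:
$q{\left(F,N \right)} = - N + \frac{2 F}{139}$ ($q{\left(F,N \right)} = \frac{2 F}{139} - N = - N + \frac{2 F}{139}$)
$h{\left(K \right)} = -93 + K$
$w{\left(W,t \right)} = \left(136 + t\right) \left(W + t\right)$ ($w{\left(W,t \right)} = \left(W + t\right) \left(136 + t\right) = \left(136 + t\right) \left(W + t\right)$)
$\left(w{\left(36,-142 \right)} + q{\left(-53,187 \right)}\right) \left(29833 + h{\left(63 \right)}\right) = \left(\left(\left(-142\right)^{2} + 136 \cdot 36 + 136 \left(-142\right) + 36 \left(-142\right)\right) + \left(\left(-1\right) 187 + \frac{2}{139} \left(-53\right)\right)\right) \left(29833 + \left(-93 + 63\right)\right) = \left(\left(20164 + 4896 - 19312 - 5112\right) - \frac{26099}{139}\right) \left(29833 - 30\right) = \left(636 - \frac{26099}{139}\right) 29803 = \frac{62305}{139} \cdot 29803 = \frac{1856875915}{139}$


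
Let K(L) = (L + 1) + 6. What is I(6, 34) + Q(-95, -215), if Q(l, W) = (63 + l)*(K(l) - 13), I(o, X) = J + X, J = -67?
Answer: 3199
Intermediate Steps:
K(L) = 7 + L (K(L) = (1 + L) + 6 = 7 + L)
I(o, X) = -67 + X
Q(l, W) = (-6 + l)*(63 + l) (Q(l, W) = (63 + l)*((7 + l) - 13) = (63 + l)*(-6 + l) = (-6 + l)*(63 + l))
I(6, 34) + Q(-95, -215) = (-67 + 34) + (-378 + (-95)² + 57*(-95)) = -33 + (-378 + 9025 - 5415) = -33 + 3232 = 3199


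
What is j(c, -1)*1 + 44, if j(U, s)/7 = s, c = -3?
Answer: 37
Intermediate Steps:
j(U, s) = 7*s
j(c, -1)*1 + 44 = (7*(-1))*1 + 44 = -7*1 + 44 = -7 + 44 = 37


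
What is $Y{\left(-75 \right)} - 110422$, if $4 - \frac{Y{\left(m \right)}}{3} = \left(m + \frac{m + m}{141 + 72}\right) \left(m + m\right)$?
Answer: $- \frac{10257860}{71} \approx -1.4448 \cdot 10^{5}$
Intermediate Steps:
$Y{\left(m \right)} = 12 - \frac{430 m^{2}}{71}$ ($Y{\left(m \right)} = 12 - 3 \left(m + \frac{m + m}{141 + 72}\right) \left(m + m\right) = 12 - 3 \left(m + \frac{2 m}{213}\right) 2 m = 12 - 3 \frac{215 m}{213} \cdot 2 m = 12 - 3 \frac{430 m^{2}}{213} = 12 - \frac{430 m^{2}}{71}$)
$Y{\left(-75 \right)} - 110422 = \left(12 - \frac{430 \left(-75\right)^{2}}{71}\right) - 110422 = \left(12 - \frac{2418750}{71}\right) - 110422 = - \frac{2417898}{71} - 110422 = - \frac{10257860}{71}$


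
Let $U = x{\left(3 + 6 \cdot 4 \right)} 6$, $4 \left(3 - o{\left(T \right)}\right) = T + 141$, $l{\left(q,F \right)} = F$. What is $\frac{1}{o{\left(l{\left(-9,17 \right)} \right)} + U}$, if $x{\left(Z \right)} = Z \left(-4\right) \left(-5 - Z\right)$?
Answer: $\frac{2}{41399} \approx 4.831 \cdot 10^{-5}$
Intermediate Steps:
$x{\left(Z \right)} = - 4 Z \left(-5 - Z\right)$
$o{\left(T \right)} = - \frac{129}{4} - \frac{T}{4}$ ($o{\left(T \right)} = 3 - \frac{T + 141}{4} = 3 - \frac{141 + T}{4} = 3 - \left(\frac{141}{4} + \frac{T}{4}\right) = - \frac{129}{4} - \frac{T}{4}$)
$U = 20736$ ($U = 4 \left(3 + 6 \cdot 4\right) \left(5 + \left(3 + 6 \cdot 4\right)\right) 6 = 4 \left(3 + 24\right) \left(5 + \left(3 + 24\right)\right) 6 = 4 \cdot 27 \left(5 + 27\right) 6 = 4 \cdot 27 \cdot 32 \cdot 6 = 3456 \cdot 6 = 20736$)
$\frac{1}{o{\left(l{\left(-9,17 \right)} \right)} + U} = \frac{1}{\left(- \frac{129}{4} - \frac{17}{4}\right) + 20736} = \frac{1}{- \frac{73}{2} + 20736} = \frac{1}{\frac{41399}{2}} = \frac{2}{41399}$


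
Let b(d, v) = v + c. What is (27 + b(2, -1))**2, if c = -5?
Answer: 441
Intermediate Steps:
b(d, v) = -5 + v (b(d, v) = v - 5 = -5 + v)
(27 + b(2, -1))**2 = (27 + (-5 - 1))**2 = (27 - 6)**2 = 21**2 = 441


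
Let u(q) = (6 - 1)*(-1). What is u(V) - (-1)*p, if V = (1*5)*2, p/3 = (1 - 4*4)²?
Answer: 670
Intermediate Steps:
p = 675 (p = 3*(1 - 4*4)² = 3*(1 - 16)² = 3*(-15)² = 3*225 = 675)
V = 10 (V = 5*2 = 10)
u(q) = -5 (u(q) = 5*(-1) = -5)
u(V) - (-1)*p = -5 - (-1)*675 = -5 - 1*(-675) = -5 + 675 = 670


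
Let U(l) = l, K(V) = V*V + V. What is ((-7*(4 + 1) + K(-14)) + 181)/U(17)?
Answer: 328/17 ≈ 19.294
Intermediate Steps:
K(V) = V + V**2 (K(V) = V**2 + V = V + V**2)
((-7*(4 + 1) + K(-14)) + 181)/U(17) = ((-7*(4 + 1) - 14*(1 - 14)) + 181)/17 = ((-7*5 - 14*(-13)) + 181)*(1/17) = ((-35 + 182) + 181)*(1/17) = (147 + 181)*(1/17) = 328*(1/17) = 328/17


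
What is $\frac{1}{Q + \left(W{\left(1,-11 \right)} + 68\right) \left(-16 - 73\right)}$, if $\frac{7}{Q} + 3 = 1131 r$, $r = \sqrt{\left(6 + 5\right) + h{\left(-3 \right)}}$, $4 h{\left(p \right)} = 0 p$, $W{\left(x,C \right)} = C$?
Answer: $- \frac{71380975605}{362115689137583} - \frac{7917 \sqrt{11}}{362115689137583} \approx -0.00019712$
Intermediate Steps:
$h{\left(p \right)} = 0$ ($h{\left(p \right)} = \frac{0 p}{4} = \frac{1}{4} \cdot 0 = 0$)
$r = \sqrt{11}$ ($r = \sqrt{\left(6 + 5\right) + 0} = \sqrt{11 + 0} = \sqrt{11} \approx 3.3166$)
$Q = \frac{7}{-3 + 1131 \sqrt{11}} \approx 0.0018676$
$\frac{1}{Q + \left(W{\left(1,-11 \right)} + 68\right) \left(-16 - 73\right)} = \frac{1}{\left(\frac{7}{4690254} + \frac{2639 \sqrt{11}}{4690254}\right) + \left(-11 + 68\right) \left(-16 - 73\right)} = \frac{1}{\left(\frac{7}{4690254} + \frac{2639 \sqrt{11}}{4690254}\right) + 57 \left(-16 - 73\right)} = \frac{1}{\left(\frac{7}{4690254} + \frac{2639 \sqrt{11}}{4690254}\right) + 57 \left(-89\right)} = \frac{1}{\left(\frac{7}{4690254} + \frac{2639 \sqrt{11}}{4690254}\right) - 5073} = \frac{1}{- \frac{23793658535}{4690254} + \frac{2639 \sqrt{11}}{4690254}}$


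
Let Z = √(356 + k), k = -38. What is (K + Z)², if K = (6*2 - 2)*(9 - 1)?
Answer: (80 + √318)² ≈ 9571.2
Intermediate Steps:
K = 80 (K = (12 - 2)*8 = 10*8 = 80)
Z = √318 (Z = √(356 - 38) = √318 ≈ 17.833)
(K + Z)² = (80 + √318)²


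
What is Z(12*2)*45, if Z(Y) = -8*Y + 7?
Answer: -8325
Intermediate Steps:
Z(Y) = 7 - 8*Y
Z(12*2)*45 = (7 - 96*2)*45 = (7 - 8*24)*45 = (7 - 192)*45 = -185*45 = -8325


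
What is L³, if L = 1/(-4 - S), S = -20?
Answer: 1/4096 ≈ 0.00024414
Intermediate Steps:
L = 1/16 (L = 1/(-4 - 1*(-20)) = 1/(-4 + 20) = 1/16 ≈ 0.062500)
L³ = (1/16)³ = 1/4096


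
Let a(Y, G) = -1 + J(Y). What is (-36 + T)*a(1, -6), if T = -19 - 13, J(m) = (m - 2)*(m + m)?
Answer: 204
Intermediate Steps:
J(m) = 2*m*(-2 + m) (J(m) = (-2 + m)*(2*m) = 2*m*(-2 + m))
a(Y, G) = -1 + 2*Y*(-2 + Y)
T = -32
(-36 + T)*a(1, -6) = (-36 - 32)*(-1 + 2*1*(-2 + 1)) = -68*(-1 + 2*1*(-1)) = -68*(-1 - 2) = -68*(-3) = 204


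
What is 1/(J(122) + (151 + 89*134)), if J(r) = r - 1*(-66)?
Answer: 1/12265 ≈ 8.1533e-5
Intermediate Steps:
J(r) = 66 + r (J(r) = r + 66 = 66 + r)
1/(J(122) + (151 + 89*134)) = 1/((66 + 122) + (151 + 89*134)) = 1/(188 + (151 + 11926)) = 1/(188 + 12077) = 1/12265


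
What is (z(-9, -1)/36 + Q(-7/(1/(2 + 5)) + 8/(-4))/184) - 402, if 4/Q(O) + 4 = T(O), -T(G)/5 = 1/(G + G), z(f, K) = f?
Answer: -14914025/37076 ≈ -402.26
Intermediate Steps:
T(G) = -5/(2*G) (T(G) = -5/(G + G) = -5*1/(2*G) = -5/(2*G))
Q(O) = 4/(-4 - 5/(2*O))
(z(-9, -1)/36 + Q(-7/(1/(2 + 5)) + 8/(-4))/184) - 402 = (-9/36 - 8*(-7/(1/(2 + 5)) + 8/(-4))/(5 + 8*(-7/(1/(2 + 5)) + 8/(-4)))/184) - 402 = (-9*1/36 - 8*(-7/(1/7) + 8*(-¼))/(5 + 8*(-7/(1/7) + 8*(-¼)))*(1/184)) - 402 = (-¼ - 8*(-7/⅐ - 2)/(5 + 8*(-7/⅐ - 2))*(1/184)) - 402 = (-¼ - 8*(-7*7 - 2)/(5 + 8*(-7*7 - 2))*(1/184)) - 402 = (-¼ - 8*(-49 - 2)/(5 + 8*(-49 - 2))*(1/184)) - 402 = (-¼ - 8*(-51)/(5 + 8*(-51))*(1/184)) - 402 = (-¼ - 8*(-51)/(5 - 408)*(1/184)) - 402 = (-¼ - 8*(-51)/(-403)*(1/184)) - 402 = (-¼ - 8*(-51)*(-1/403)*(1/184)) - 402 = (-¼ - 408/403*1/184) - 402 = (-¼ - 51/9269) - 402 = -9473/37076 - 402 = -14914025/37076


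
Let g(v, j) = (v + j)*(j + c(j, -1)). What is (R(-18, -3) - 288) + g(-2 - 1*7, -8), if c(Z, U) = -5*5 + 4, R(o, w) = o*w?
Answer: 259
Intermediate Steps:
c(Z, U) = -21 (c(Z, U) = -25 + 4 = -21)
g(v, j) = (-21 + j)*(j + v) (g(v, j) = (v + j)*(j - 21) = (j + v)*(-21 + j) = (-21 + j)*(j + v))
(R(-18, -3) - 288) + g(-2 - 1*7, -8) = (-18*(-3) - 288) + ((-8)² - 21*(-8) - 21*(-2 - 1*7) - 8*(-2 - 1*7)) = (54 - 288) + (64 + 168 - 21*(-2 - 7) - 8*(-2 - 7)) = -234 + (64 + 168 - 21*(-9) - 8*(-9)) = -234 + (64 + 168 + 189 + 72) = -234 + 493 = 259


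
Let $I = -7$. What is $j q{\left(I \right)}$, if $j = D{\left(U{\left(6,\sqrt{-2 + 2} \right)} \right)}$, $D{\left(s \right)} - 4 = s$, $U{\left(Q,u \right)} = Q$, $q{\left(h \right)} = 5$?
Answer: $50$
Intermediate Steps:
$D{\left(s \right)} = 4 + s$
$j = 10$ ($j = 4 + 6 = 10$)
$j q{\left(I \right)} = 10 \cdot 5 = 50$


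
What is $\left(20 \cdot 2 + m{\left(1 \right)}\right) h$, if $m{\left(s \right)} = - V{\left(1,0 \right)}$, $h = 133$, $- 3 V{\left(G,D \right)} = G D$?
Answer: $5320$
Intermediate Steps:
$V{\left(G,D \right)} = - \frac{D G}{3}$ ($V{\left(G,D \right)} = - \frac{G D}{3} = - \frac{D G}{3}$)
$m{\left(s \right)} = 0$ ($m{\left(s \right)} = - \frac{\left(-1\right) 0 \cdot 1}{3} = \left(-1\right) 0 = 0$)
$\left(20 \cdot 2 + m{\left(1 \right)}\right) h = \left(20 \cdot 2 + 0\right) 133 = \left(40 + 0\right) 133 = 40 \cdot 133 = 5320$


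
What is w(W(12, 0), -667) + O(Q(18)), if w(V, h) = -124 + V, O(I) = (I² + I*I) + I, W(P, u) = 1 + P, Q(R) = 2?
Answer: -101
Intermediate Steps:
O(I) = I + 2*I² (O(I) = (I² + I²) + I = 2*I² + I = I + 2*I²)
w(W(12, 0), -667) + O(Q(18)) = (-124 + (1 + 12)) + 2*(1 + 2*2) = (-124 + 13) + 2*(1 + 4) = -111 + 2*5 = -111 + 10 = -101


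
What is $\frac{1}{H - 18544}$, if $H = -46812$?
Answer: $- \frac{1}{65356} \approx -1.5301 \cdot 10^{-5}$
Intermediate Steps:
$\frac{1}{H - 18544} = \frac{1}{-46812 - 18544} = \frac{1}{-65356} = - \frac{1}{65356}$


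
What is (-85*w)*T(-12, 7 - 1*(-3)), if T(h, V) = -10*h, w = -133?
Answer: 1356600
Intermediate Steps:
(-85*w)*T(-12, 7 - 1*(-3)) = (-85*(-133))*(-10*(-12)) = 11305*120 = 1356600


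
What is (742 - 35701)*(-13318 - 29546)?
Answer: 1498482576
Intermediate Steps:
(742 - 35701)*(-13318 - 29546) = -34959*(-42864) = 1498482576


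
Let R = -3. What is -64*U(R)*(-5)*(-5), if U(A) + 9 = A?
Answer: 19200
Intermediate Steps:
U(A) = -9 + A
-64*U(R)*(-5)*(-5) = -64*(-9 - 3)*(-5)*(-5) = -64*(-12*(-5))*(-5) = -3840*(-5) = -64*(-300) = 19200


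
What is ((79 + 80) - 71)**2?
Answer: 7744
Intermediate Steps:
((79 + 80) - 71)**2 = (159 - 71)**2 = 88**2 = 7744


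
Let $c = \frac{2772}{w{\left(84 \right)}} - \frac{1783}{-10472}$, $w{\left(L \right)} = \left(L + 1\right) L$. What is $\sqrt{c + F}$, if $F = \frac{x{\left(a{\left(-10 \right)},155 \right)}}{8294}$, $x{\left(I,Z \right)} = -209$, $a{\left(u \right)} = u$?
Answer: $\frac{\sqrt{51950950681630}}{9869860} \approx 0.73027$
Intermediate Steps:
$w{\left(L \right)} = L \left(1 + L\right)$ ($w{\left(L \right)} = \left(1 + L\right) L = L \left(1 + L\right)$)
$F = - \frac{19}{754}$ ($F = - \frac{209}{8294} = \left(-209\right) \frac{1}{8294} = - \frac{19}{754} \approx -0.025199$)
$c = \frac{29243}{52360}$ ($c = \frac{2772}{84 \left(1 + 84\right)} - \frac{1783}{-10472} = \frac{2772}{84 \cdot 85} - - \frac{1783}{10472} = \frac{2772}{7140} + \frac{1783}{10472} = 2772 \cdot \frac{1}{7140} + \frac{1783}{10472} = \frac{33}{85} + \frac{1783}{10472} = \frac{29243}{52360} \approx 0.5585$)
$\sqrt{c + F} = \sqrt{\frac{29243}{52360} - \frac{19}{754}} = \sqrt{\frac{10527191}{19739720}} = \frac{\sqrt{51950950681630}}{9869860}$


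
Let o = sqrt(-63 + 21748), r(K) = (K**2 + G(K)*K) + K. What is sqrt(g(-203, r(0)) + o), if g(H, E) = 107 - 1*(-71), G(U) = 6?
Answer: sqrt(178 + sqrt(21685)) ≈ 18.035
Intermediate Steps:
r(K) = K**2 + 7*K (r(K) = (K**2 + 6*K) + K = K**2 + 7*K)
g(H, E) = 178 (g(H, E) = 107 + 71 = 178)
o = sqrt(21685) ≈ 147.26
sqrt(g(-203, r(0)) + o) = sqrt(178 + sqrt(21685))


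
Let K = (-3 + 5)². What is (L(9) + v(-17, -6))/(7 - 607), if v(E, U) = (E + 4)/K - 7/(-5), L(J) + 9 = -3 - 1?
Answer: 99/4000 ≈ 0.024750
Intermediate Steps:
L(J) = -13 (L(J) = -9 + (-3 - 1) = -9 - 4 = -13)
K = 4 (K = 2² = 4)
v(E, U) = 12/5 + E/4 (v(E, U) = (E + 4)/4 - 7/(-5) = (4 + E)*(¼) - 7*(-⅕) = (1 + E/4) + 7/5 = 12/5 + E/4)
(L(9) + v(-17, -6))/(7 - 607) = (-13 + (12/5 + (¼)*(-17)))/(7 - 607) = (-13 + (12/5 - 17/4))/(-600) = (-13 - 37/20)*(-1/600) = -297/20*(-1/600) = 99/4000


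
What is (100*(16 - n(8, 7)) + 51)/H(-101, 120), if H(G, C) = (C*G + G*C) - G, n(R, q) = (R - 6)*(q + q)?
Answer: 1149/24139 ≈ 0.047599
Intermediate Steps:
n(R, q) = 2*q*(-6 + R) (n(R, q) = (-6 + R)*(2*q) = 2*q*(-6 + R))
H(G, C) = -G + 2*C*G (H(G, C) = (C*G + C*G) - G = 2*C*G - G = -G + 2*C*G)
(100*(16 - n(8, 7)) + 51)/H(-101, 120) = (100*(16 - 2*7*(-6 + 8)) + 51)/((-101*(-1 + 2*120))) = (100*(16 - 2*7*2) + 51)/((-101*(-1 + 240))) = (100*(16 - 1*28) + 51)/((-101*239)) = (100*(16 - 28) + 51)/(-24139) = (100*(-12) + 51)*(-1/24139) = (-1200 + 51)*(-1/24139) = -1149*(-1/24139) = 1149/24139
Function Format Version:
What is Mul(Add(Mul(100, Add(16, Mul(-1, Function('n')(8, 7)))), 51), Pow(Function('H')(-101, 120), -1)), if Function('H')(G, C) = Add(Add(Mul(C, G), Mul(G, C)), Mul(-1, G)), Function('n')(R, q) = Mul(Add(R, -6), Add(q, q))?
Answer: Rational(1149, 24139) ≈ 0.047599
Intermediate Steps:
Function('n')(R, q) = Mul(2, q, Add(-6, R)) (Function('n')(R, q) = Mul(Add(-6, R), Mul(2, q)) = Mul(2, q, Add(-6, R)))
Function('H')(G, C) = Add(Mul(-1, G), Mul(2, C, G)) (Function('H')(G, C) = Add(Add(Mul(C, G), Mul(C, G)), Mul(-1, G)) = Add(Mul(2, C, G), Mul(-1, G)) = Add(Mul(-1, G), Mul(2, C, G)))
Mul(Add(Mul(100, Add(16, Mul(-1, Function('n')(8, 7)))), 51), Pow(Function('H')(-101, 120), -1)) = Mul(Add(Mul(100, Add(16, Mul(-1, Mul(2, 7, Add(-6, 8))))), 51), Pow(Mul(-101, Add(-1, Mul(2, 120))), -1)) = Mul(Add(Mul(100, Add(16, Mul(-1, Mul(2, 7, 2)))), 51), Pow(Mul(-101, Add(-1, 240)), -1)) = Mul(Add(Mul(100, Add(16, Mul(-1, 28))), 51), Pow(Mul(-101, 239), -1)) = Mul(Add(Mul(100, Add(16, -28)), 51), Pow(-24139, -1)) = Mul(Add(Mul(100, -12), 51), Rational(-1, 24139)) = Mul(Add(-1200, 51), Rational(-1, 24139)) = Mul(-1149, Rational(-1, 24139)) = Rational(1149, 24139)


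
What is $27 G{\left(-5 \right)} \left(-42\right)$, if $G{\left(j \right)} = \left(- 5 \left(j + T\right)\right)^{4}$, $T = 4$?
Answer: $-708750$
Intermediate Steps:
$G{\left(j \right)} = \left(-20 - 5 j\right)^{4}$ ($G{\left(j \right)} = \left(- 5 \left(j + 4\right)\right)^{4} = \left(- 5 \left(4 + j\right)\right)^{4} = \left(-20 - 5 j\right)^{4}$)
$27 G{\left(-5 \right)} \left(-42\right) = 27 \cdot 625 \left(4 - 5\right)^{4} \left(-42\right) = 27 \cdot 625 \left(-1\right)^{4} \left(-42\right) = 27 \cdot 625 \cdot 1 \left(-42\right) = 27 \cdot 625 \left(-42\right) = 16875 \left(-42\right) = -708750$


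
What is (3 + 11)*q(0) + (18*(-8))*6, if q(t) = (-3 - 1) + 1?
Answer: -906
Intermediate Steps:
q(t) = -3 (q(t) = -4 + 1 = -3)
(3 + 11)*q(0) + (18*(-8))*6 = (3 + 11)*(-3) + (18*(-8))*6 = 14*(-3) - 144*6 = -42 - 864 = -906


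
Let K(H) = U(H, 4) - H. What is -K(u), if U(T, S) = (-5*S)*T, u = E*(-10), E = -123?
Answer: 25830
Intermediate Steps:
u = 1230 (u = -123*(-10) = 1230)
U(T, S) = -5*S*T
K(H) = -21*H (K(H) = -5*4*H - H = -20*H - H = -21*H)
-K(u) = -(-21)*1230 = -1*(-25830) = 25830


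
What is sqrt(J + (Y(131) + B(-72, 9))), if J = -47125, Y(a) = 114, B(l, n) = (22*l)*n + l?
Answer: I*sqrt(61339) ≈ 247.67*I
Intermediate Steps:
B(l, n) = l + 22*l*n (B(l, n) = 22*l*n + l = l + 22*l*n)
sqrt(J + (Y(131) + B(-72, 9))) = sqrt(-47125 + (114 - 72*(1 + 22*9))) = sqrt(-47125 + (114 - 72*(1 + 198))) = sqrt(-47125 + (114 - 72*199)) = sqrt(-47125 + (114 - 14328)) = sqrt(-47125 - 14214) = sqrt(-61339) = I*sqrt(61339)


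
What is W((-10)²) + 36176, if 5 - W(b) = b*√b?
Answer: 35181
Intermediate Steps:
W(b) = 5 - b^(3/2) (W(b) = 5 - b*√b = 5 - b^(3/2))
W((-10)²) + 36176 = (5 - ((-10)²)^(3/2)) + 36176 = (5 - 100^(3/2)) + 36176 = (5 - 1*1000) + 36176 = (5 - 1000) + 36176 = -995 + 36176 = 35181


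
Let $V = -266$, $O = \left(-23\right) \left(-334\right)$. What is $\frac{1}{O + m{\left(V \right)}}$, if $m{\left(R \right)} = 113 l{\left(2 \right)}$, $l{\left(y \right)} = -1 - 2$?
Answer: $\frac{1}{7343} \approx 0.00013618$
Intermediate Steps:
$l{\left(y \right)} = -3$ ($l{\left(y \right)} = -1 - 2 = -3$)
$O = 7682$
$m{\left(R \right)} = -339$ ($m{\left(R \right)} = 113 \left(-3\right) = -339$)
$\frac{1}{O + m{\left(V \right)}} = \frac{1}{7682 - 339} = \frac{1}{7343}$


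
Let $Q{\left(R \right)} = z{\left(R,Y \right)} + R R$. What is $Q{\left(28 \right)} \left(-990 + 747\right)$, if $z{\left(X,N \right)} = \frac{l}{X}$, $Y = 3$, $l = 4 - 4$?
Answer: $-190512$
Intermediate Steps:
$l = 0$ ($l = 4 - 4 = 0$)
$z{\left(X,N \right)} = 0$ ($z{\left(X,N \right)} = \frac{0}{X} = 0$)
$Q{\left(R \right)} = R^{2}$ ($Q{\left(R \right)} = 0 + R R = 0 + R^{2} = R^{2}$)
$Q{\left(28 \right)} \left(-990 + 747\right) = 28^{2} \left(-990 + 747\right) = 784 \left(-243\right) = -190512$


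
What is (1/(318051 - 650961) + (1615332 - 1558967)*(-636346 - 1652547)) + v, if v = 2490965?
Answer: -42949039685671801/332910 ≈ -1.2901e+11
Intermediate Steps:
(1/(318051 - 650961) + (1615332 - 1558967)*(-636346 - 1652547)) + v = (1/(318051 - 650961) + (1615332 - 1558967)*(-636346 - 1652547)) + 2490965 = (1/(-332910) + 56365*(-2288893)) + 2490965 = (-1/332910 - 129013453945) + 2490965 = -42949868952829951/332910 + 2490965 = -42949039685671801/332910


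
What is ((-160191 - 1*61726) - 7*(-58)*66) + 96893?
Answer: -98228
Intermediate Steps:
((-160191 - 1*61726) - 7*(-58)*66) + 96893 = ((-160191 - 61726) + 406*66) + 96893 = (-221917 + 26796) + 96893 = -195121 + 96893 = -98228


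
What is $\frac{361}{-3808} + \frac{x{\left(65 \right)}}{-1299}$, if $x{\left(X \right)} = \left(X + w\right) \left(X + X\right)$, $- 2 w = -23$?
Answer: $- \frac{12779833}{1648864} \approx -7.7507$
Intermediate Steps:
$w = \frac{23}{2}$ ($w = \left(- \frac{1}{2}\right) \left(-23\right) = \frac{23}{2} \approx 11.5$)
$x{\left(X \right)} = 2 X \left(\frac{23}{2} + X\right)$ ($x{\left(X \right)} = \left(X + \frac{23}{2}\right) \left(X + X\right) = \left(\frac{23}{2} + X\right) 2 X = 2 X \left(\frac{23}{2} + X\right)$)
$\frac{361}{-3808} + \frac{x{\left(65 \right)}}{-1299} = \frac{361}{-3808} + \frac{65 \left(23 + 2 \cdot 65\right)}{-1299} = 361 \left(- \frac{1}{3808}\right) + 65 \left(23 + 130\right) \left(- \frac{1}{1299}\right) = - \frac{361}{3808} + 65 \cdot 153 \left(- \frac{1}{1299}\right) = - \frac{361}{3808} + 9945 \left(- \frac{1}{1299}\right) = - \frac{361}{3808} - \frac{3315}{433} = - \frac{12779833}{1648864}$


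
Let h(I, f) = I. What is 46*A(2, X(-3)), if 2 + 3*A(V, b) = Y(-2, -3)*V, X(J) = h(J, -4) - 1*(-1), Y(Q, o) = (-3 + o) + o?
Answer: -920/3 ≈ -306.67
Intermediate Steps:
Y(Q, o) = -3 + 2*o
X(J) = 1 + J (X(J) = J - 1*(-1) = J + 1 = 1 + J)
A(V, b) = -2/3 - 3*V (A(V, b) = -2/3 + ((-3 + 2*(-3))*V)/3 = -2/3 + ((-3 - 6)*V)/3 = -2/3 + (-9*V)/3 = -2/3 - 3*V)
46*A(2, X(-3)) = 46*(-2/3 - 3*2) = 46*(-2/3 - 6) = 46*(-20/3) = -920/3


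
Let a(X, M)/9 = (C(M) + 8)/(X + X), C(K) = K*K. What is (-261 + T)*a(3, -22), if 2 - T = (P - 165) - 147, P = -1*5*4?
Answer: 53874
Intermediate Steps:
C(K) = K**2
P = -20 (P = -5*4 = -20)
a(X, M) = 9*(8 + M**2)/(2*X) (a(X, M) = 9*((M**2 + 8)/(X + X)) = 9*((8 + M**2)/((2*X))) = 9*((8 + M**2)*(1/(2*X))) = 9*((8 + M**2)/(2*X)) = 9*(8 + M**2)/(2*X))
T = 334 (T = 2 - ((-20 - 165) - 147) = 2 - (-185 - 147) = 2 - 1*(-332) = 2 + 332 = 334)
(-261 + T)*a(3, -22) = (-261 + 334)*((9/2)*(8 + (-22)**2)/3) = 73*((9/2)*(1/3)*(8 + 484)) = 73*((9/2)*(1/3)*492) = 73*738 = 53874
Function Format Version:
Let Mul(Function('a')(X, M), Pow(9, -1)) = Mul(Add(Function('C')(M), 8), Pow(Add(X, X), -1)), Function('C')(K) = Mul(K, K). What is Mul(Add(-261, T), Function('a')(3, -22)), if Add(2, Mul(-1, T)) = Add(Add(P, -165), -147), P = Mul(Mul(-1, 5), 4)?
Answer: 53874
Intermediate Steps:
Function('C')(K) = Pow(K, 2)
P = -20 (P = Mul(-5, 4) = -20)
Function('a')(X, M) = Mul(Rational(9, 2), Pow(X, -1), Add(8, Pow(M, 2))) (Function('a')(X, M) = Mul(9, Mul(Add(Pow(M, 2), 8), Pow(Add(X, X), -1))) = Mul(9, Mul(Add(8, Pow(M, 2)), Pow(Mul(2, X), -1))) = Mul(9, Mul(Add(8, Pow(M, 2)), Mul(Rational(1, 2), Pow(X, -1)))) = Mul(9, Mul(Rational(1, 2), Pow(X, -1), Add(8, Pow(M, 2)))) = Mul(Rational(9, 2), Pow(X, -1), Add(8, Pow(M, 2))))
T = 334 (T = Add(2, Mul(-1, Add(Add(-20, -165), -147))) = Add(2, Mul(-1, Add(-185, -147))) = Add(2, Mul(-1, -332)) = Add(2, 332) = 334)
Mul(Add(-261, T), Function('a')(3, -22)) = Mul(Add(-261, 334), Mul(Rational(9, 2), Pow(3, -1), Add(8, Pow(-22, 2)))) = Mul(73, Mul(Rational(9, 2), Rational(1, 3), Add(8, 484))) = Mul(73, Mul(Rational(9, 2), Rational(1, 3), 492)) = Mul(73, 738) = 53874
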